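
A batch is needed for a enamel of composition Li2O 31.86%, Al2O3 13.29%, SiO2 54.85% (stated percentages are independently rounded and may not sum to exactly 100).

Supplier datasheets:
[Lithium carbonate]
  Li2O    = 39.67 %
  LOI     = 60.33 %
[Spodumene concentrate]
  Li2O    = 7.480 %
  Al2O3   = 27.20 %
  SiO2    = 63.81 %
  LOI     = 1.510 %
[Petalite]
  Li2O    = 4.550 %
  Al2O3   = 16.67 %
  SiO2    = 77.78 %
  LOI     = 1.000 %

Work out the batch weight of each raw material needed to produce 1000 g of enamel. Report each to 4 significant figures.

The working math holds exact precision from start to finish. Mid-chain values are displayed rounded to four significant figures; a single rounding finalizes every reported figure. The derived quantities (net glass mass, the yield, ignition loss, three oxide percentages, totals) are carried in full float precision using the weight values per 1000 g of glass as they appear in either problem or answer.
Target masses of each oxide per 1000 g enamel:
  Li2O: 31.86% × 1000 = 318.6 g
  Al2O3: 13.29% × 1000 = 132.9 g
  SiO2: 54.85% × 1000 = 548.5 g
A balance pass over the oxides, per the reported batch figures, for the quoted basis mass (sums match the target masses modulo rounding of the values):
  Li2O: 711.5·0.3967 + 113.5·0.07480 + 612.1·0.04550 = 318.6 g (target 318.6 g)
  Al2O3: 113.5·0.2720 + 612.1·0.1667 = 132.9 g (target 132.9 g)
  SiO2: 113.5·0.6381 + 612.1·0.7778 = 548.5 g (target 548.5 g)
Glass mass check: whole batch net of LOI = 1000 g (the Σ of target masses is 1000 g; versus the stated basis of 1000 g — gaps are rounding artifacts).
Summing the batch: Σ batch = 1437 g; the LOI term Σ batch·LOI equals 437.1 g; yield = glass ÷ total batch = 69.59%.

Batch per 1000 g enamel:
  Lithium carbonate: 711.5 g
  Spodumene concentrate: 113.5 g
  Petalite: 612.1 g
Total batch = 1437 g; LOI loss = 437.1 g; yield = 69.59%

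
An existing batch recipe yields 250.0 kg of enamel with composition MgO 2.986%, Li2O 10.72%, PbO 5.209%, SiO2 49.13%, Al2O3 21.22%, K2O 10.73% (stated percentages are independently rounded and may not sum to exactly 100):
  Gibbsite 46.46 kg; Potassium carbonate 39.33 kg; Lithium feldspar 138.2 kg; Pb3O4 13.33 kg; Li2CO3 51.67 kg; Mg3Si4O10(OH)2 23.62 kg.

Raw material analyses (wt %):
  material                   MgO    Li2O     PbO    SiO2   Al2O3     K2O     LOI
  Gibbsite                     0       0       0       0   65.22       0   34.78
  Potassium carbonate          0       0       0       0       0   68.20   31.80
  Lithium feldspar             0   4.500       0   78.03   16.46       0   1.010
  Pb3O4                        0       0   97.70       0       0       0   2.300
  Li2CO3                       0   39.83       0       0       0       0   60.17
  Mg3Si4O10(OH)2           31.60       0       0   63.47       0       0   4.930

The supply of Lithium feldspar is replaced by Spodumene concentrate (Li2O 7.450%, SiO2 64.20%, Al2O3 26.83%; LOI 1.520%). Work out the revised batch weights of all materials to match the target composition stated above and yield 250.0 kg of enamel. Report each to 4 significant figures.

Revised batch per 250.0 kg enamel:
  Gibbsite: 12.24 kg
  Potassium carbonate: 39.33 kg
  Spodumene concentrate: 168.0 kg
  Pb3O4: 13.33 kg
  Li2CO3: 35.87 kg
  Mg3Si4O10(OH)2: 23.62 kg
Total batch = 292.4 kg; LOI loss = 42.37 kg

The whole derivation holds exact precision throughout — intermediates are printed rounded to 4 significant figures between the steps. Every reported number takes a single rounding. The derived quantities (the yield, LOI, glass mass, six oxide percentages, the totals) are re-derived in full precision from the batch weights on 250.0 kg of glass, as given in problem or answer.
Oxide mass targets, per 250.0 kg enamel:
  MgO: 2.986% × 250.0 = 7.465 kg
  Li2O: 10.72% × 250.0 = 26.80 kg
  PbO: 5.209% × 250.0 = 13.02 kg
  SiO2: 49.13% × 250.0 = 122.8 kg
  Al2O3: 21.22% × 250.0 = 53.05 kg
  K2O: 10.73% × 250.0 = 26.82 kg
Oxide-by-oxide audit working from each reported weight, at the basis given (delivered sums recover each target modulo rounding of the values):
  MgO: 23.62·0.3160 = 7.464 kg (target 7.465 kg)
  Li2O: 168.0·0.07450 + 35.87·0.3983 = 26.80 kg (target 26.80 kg)
  PbO: 13.33·0.9770 = 13.02 kg (target 13.02 kg)
  SiO2: 168.0·0.6420 + 23.62·0.6347 = 122.8 kg (target 122.8 kg)
  Al2O3: 12.24·0.6522 + 168.0·0.2683 = 53.06 kg (target 53.05 kg)
  K2O: 39.33·0.6820 = 26.82 kg (target 26.82 kg)
The glass-mass cross-check: net batch after ignition = 250.0 kg (the Σ of target masses is 250.0 kg; stated basis 250.0 kg — gaps are rounding artifacts).
Whole-batch sum: Σ batch = 292.4 kg; the LOI term Σ batch·LOI equals 42.37 kg; as yield: glass ÷ batch → 85.51%.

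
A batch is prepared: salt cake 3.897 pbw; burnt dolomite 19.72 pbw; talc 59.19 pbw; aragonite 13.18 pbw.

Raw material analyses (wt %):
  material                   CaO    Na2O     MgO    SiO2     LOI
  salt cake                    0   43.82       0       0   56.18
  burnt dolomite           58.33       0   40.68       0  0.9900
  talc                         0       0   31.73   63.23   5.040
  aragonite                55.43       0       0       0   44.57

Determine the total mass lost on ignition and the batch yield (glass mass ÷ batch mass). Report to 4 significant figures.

LOI loss = 11.24 pbw; glass = 84.74 pbw; yield = 88.29%

The intermediate values are shown (rounded to 4 significant figures) between the steps — all internal work maintains full precision end to end; each reported figure includes exactly one rounding — derived quantities (LOI, glass mass, totals, yield, the four compositions) are carried from the weighed amounts on 84.74 pbw of glass in full float precision exactly as printed in the problem or answer text.
Ignition loss by material:
  salt cake: 3.897 × 0.5618 = 2.189 pbw
  burnt dolomite: 19.72 × 0.009900 = 0.1952 pbw
  talc: 59.19 × 0.05040 = 2.983 pbw
  aragonite: 13.18 × 0.4457 = 5.874 pbw
Total LOI = 11.24 pbw
Glass = batch − LOI = 95.99 − 11.24 = 84.74 pbw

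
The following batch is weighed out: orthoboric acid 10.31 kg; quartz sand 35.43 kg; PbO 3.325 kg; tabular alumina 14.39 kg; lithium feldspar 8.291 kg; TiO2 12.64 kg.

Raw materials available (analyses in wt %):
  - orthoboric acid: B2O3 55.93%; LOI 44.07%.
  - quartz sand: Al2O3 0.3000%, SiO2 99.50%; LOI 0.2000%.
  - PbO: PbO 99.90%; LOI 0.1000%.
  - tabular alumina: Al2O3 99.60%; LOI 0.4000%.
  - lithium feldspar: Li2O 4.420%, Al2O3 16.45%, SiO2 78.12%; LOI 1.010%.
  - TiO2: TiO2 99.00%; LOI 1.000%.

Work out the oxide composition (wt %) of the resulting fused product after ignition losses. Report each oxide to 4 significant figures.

The whole derivation carries full precision at each step — mid-chain values appear rounded to 4 significant figures in the printout. Each reported value undergoes a single rounding. All derived quantities (glass mass, six oxide percentages, the totals, yield, ignition loss) are recomputed using the weight values on 79.50 kg of glass in full precision exactly as printed in the problem or answer text.
Oxide-by-oxide delivered mass:
  B2O3: 10.31·0.5593 = 5.766 kg
  PbO: 3.325·0.9990 = 3.322 kg
  Li2O: 8.291·0.04420 = 0.3665 kg
  TiO2: 12.64·0.9900 = 12.51 kg
  Al2O3: 35.43·0.003000 + 14.39·0.9960 + 8.291·0.1645 = 15.80 kg
  SiO2: 35.43·0.9950 + 8.291·0.7812 = 41.73 kg
LOI: 10.31·0.4407 + 35.43·0.002000 + 3.325·0.001000 + 14.39·0.004000 + 8.291·0.01010 + 12.64·0.01000 = 4.886 kg
Glass mass = batch − LOI = 84.39 − 4.886 = 79.50 kg (matching Σ of the oxides)
wt %: oxide over glass, times 100

Glass mass = 79.50 kg (batch 84.39 − LOI 4.886).
Composition: B2O3 7.253%, PbO 4.178%, Li2O 0.4610%, TiO2 15.74%, Al2O3 19.88%, SiO2 52.49%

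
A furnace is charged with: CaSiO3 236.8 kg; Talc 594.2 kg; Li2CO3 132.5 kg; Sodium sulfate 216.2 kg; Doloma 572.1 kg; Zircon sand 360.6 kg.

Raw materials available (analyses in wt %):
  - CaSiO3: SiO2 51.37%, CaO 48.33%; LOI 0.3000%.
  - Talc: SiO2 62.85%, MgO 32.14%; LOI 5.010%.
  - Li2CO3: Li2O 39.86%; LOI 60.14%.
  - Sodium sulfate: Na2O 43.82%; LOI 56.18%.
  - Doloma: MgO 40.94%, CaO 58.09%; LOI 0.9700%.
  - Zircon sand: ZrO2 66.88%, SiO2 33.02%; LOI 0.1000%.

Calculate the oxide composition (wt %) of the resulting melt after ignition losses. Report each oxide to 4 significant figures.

Glass mass = 1875 kg (batch 2112 − LOI 237.5).
Composition: ZrO2 12.86%, SiO2 32.76%, MgO 22.68%, Na2O 5.053%, CaO 23.83%, Li2O 2.817%

All internal work maintains full precision in every operation; mid-chain values appear with 4-significant-digit rounding in the working. Every reported value takes a single rounding. The derived quantities, which include glass mass, the yield, six oxide percentages, totals, ignition loss, are re-derived in exact precision, as quoted within the problem or answer text, starting from the weights per 1875 kg of glass.
Oxide masses out of the charge:
  ZrO2: 360.6·0.6688 = 241.2 kg
  SiO2: 236.8·0.5137 + 594.2·0.6285 + 360.6·0.3302 = 614.2 kg
  MgO: 594.2·0.3214 + 572.1·0.4094 = 425.2 kg
  Na2O: 216.2·0.4382 = 94.74 kg
  CaO: 236.8·0.4833 + 572.1·0.5809 = 446.8 kg
  Li2O: 132.5·0.3986 = 52.81 kg
LOI: 236.8·0.003000 + 594.2·0.05010 + 132.5·0.6014 + 216.2·0.5618 + 572.1·0.009700 + 360.6·0.001000 = 237.5 kg
Resulting glass, batch − LOI: 2112 − 237.5 = 1875 kg (matching Σ of the oxides)
wt %: oxide over glass, times 100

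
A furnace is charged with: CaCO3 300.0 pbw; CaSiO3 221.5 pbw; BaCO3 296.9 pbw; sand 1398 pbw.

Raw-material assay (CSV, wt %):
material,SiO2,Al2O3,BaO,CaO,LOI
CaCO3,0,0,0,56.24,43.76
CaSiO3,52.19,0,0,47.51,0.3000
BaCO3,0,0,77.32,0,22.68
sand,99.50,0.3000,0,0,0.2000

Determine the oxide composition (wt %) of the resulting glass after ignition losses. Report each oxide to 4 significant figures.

Glass mass = 2014 pbw (batch 2216 − LOI 202.1).
Composition: SiO2 74.79%, Al2O3 0.2082%, BaO 11.40%, CaO 13.60%

Each numeric step carries exact precision from first step to last. The intermediate values are shown rounded to 4 significant digits — each reported value carries a single rounding. The derived quantities are rebuilt from the weighed amounts per 2014 pbw of glass in full precision (ignition loss, the yield, four oxide percentages, totals, net glass mass), as set out in question or answer.
Oxide masses out of the charge:
  SiO2: 221.5·0.5219 + 1398·0.9950 = 1507 pbw
  Al2O3: 1398·0.003000 = 4.194 pbw
  BaO: 296.9·0.7732 = 229.6 pbw
  CaO: 300.0·0.5624 + 221.5·0.4751 = 274.0 pbw
LOI: 300.0·0.4376 + 221.5·0.003000 + 296.9·0.2268 + 1398·0.002000 = 202.1 pbw
Glass mass = batch − LOI = 2216 − 202.1 = 2014 pbw (matching Σ of the oxides)
wt % = 100 × oxide mass / glass mass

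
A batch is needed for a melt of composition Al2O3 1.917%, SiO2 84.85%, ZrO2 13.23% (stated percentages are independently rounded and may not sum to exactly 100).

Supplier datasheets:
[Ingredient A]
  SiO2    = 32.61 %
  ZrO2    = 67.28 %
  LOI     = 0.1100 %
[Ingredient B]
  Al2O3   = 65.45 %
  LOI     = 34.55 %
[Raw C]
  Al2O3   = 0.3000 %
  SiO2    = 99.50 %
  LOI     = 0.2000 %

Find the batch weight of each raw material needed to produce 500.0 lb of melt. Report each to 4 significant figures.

All internal work maintains full precision through the solve; values along the way are printed, rounded to 4 significant figures, on the page — a single rounding completes each reported result — derived quantities (totals, the three compositions, the yield, ignition loss, glass mass) are recomputed using the weight values on 500.0 lb of glass at exact precision, precisely as stated by either problem or answer.
Per-oxide target masses for 500.0 lb melt:
  Al2O3: 1.917% × 500.0 = 9.585 lb
  SiO2: 84.85% × 500.0 = 424.2 lb
  ZrO2: 13.23% × 500.0 = 66.15 lb
Per-oxide balance check given the weights on record, at the basis given (sums match the target masses exact up to rounding of places):
  Al2O3: 12.84·0.6545 + 394.2·0.003000 = 9.586 lb (target 9.585 lb)
  SiO2: 98.32·0.3261 + 394.2·0.9950 = 424.3 lb (target 424.2 lb)
  ZrO2: 98.32·0.6728 = 66.15 lb (target 66.15 lb)
Glass-mass bookkeeping: total batch − LOI = 500.0 lb (targets for the oxides total 500.0 lb; against the stated basis, 500.0 lb — gaps are rounding artifacts).
Batch grand total — Σ batch = 505.4 lb; loss to ignition Σ batch·LOI = 5.333 lb; yield: glass divided by total = 98.94%.

Batch per 500.0 lb melt:
  Ingredient A: 98.32 lb
  Ingredient B: 12.84 lb
  Raw C: 394.2 lb
Total batch = 505.4 lb; LOI loss = 5.333 lb; yield = 98.94%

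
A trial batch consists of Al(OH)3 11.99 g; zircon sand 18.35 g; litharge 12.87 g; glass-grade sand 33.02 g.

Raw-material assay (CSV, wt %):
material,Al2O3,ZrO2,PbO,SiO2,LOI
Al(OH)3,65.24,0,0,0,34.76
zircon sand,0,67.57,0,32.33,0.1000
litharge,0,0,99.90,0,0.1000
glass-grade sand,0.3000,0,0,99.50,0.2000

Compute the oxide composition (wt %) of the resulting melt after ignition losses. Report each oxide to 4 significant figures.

All internal work holds exact precision throughout — intermediates appear, rounded to four significant figures, across the worked steps; a single rounding finalizes every reported result; derived quantities (the yield, LOI, the four compositions, glass mass, totals) are computed from the batch weights per 71.97 g of glass at full float precision as given in the question or the answer.
Mass of each oxide from the mix:
  Al2O3: 11.99·0.6524 + 33.02·0.003000 = 7.921 g
  ZrO2: 18.35·0.6757 = 12.40 g
  PbO: 12.87·0.9990 = 12.86 g
  SiO2: 18.35·0.3233 + 33.02·0.9950 = 38.79 g
LOI: 11.99·0.3476 + 18.35·0.001000 + 12.87·0.001000 + 33.02·0.002000 = 4.265 g
The glass mass, total less LOI, = 76.23 − 4.265 = 71.97 g (= Σ oxide masses)
wt %: oxide over glass, times 100

Glass mass = 71.97 g (batch 76.23 − LOI 4.265).
Composition: Al2O3 11.01%, ZrO2 17.23%, PbO 17.87%, SiO2 53.90%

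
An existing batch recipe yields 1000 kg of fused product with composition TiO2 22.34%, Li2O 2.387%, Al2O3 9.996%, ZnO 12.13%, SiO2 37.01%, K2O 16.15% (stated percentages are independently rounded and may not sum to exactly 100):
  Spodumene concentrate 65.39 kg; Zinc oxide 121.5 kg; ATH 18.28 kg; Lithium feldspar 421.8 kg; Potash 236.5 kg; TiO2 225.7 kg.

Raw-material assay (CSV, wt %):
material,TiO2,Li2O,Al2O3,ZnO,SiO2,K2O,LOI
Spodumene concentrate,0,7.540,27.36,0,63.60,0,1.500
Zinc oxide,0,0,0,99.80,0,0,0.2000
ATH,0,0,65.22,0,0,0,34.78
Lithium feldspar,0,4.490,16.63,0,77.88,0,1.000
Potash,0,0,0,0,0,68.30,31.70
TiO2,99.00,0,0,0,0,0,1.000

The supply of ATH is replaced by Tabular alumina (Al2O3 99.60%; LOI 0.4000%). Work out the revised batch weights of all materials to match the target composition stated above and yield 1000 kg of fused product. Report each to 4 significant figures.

Revised batch per 1000 kg fused product:
  Spodumene concentrate: 65.39 kg
  Zinc oxide: 121.5 kg
  Tabular alumina: 11.97 kg
  Lithium feldspar: 421.8 kg
  Potash: 236.5 kg
  TiO2: 225.7 kg
Total batch = 1083 kg; LOI loss = 82.72 kg

Rounding to 4 significant figures applies to each working value as shown; all internal work holds full precision throughout. Exactly one rounding is applied to every reported figure; the derived quantities, including the six compositions, LOI, the yield, net glass mass, the totals, are recomputed starting from the weights on 1000 kg of glass in full precision exactly as printed in the problem or answer text.
Target oxide masses per 1000 kg fused product:
  TiO2: 22.34% × 1000 = 223.4 kg
  Li2O: 2.387% × 1000 = 23.87 kg
  Al2O3: 9.996% × 1000 = 99.96 kg
  ZnO: 12.13% × 1000 = 121.3 kg
  SiO2: 37.01% × 1000 = 370.1 kg
  K2O: 16.15% × 1000 = 161.5 kg
Verifying the oxide balance given the weights on record, for the quoted basis mass (summed amounts equal target values given rounding of the digits):
  TiO2: 225.7·0.9900 = 223.4 kg (target 223.4 kg)
  Li2O: 65.39·0.07540 + 421.8·0.04490 = 23.87 kg (target 23.87 kg)
  Al2O3: 65.39·0.2736 + 11.97·0.9960 + 421.8·0.1663 = 99.96 kg (target 99.96 kg)
  ZnO: 121.5·0.9980 = 121.3 kg (target 121.3 kg)
  SiO2: 65.39·0.6360 + 421.8·0.7788 = 370.1 kg (target 370.1 kg)
  K2O: 236.5·0.6830 = 161.5 kg (target 161.5 kg)
Glass-mass closure: the batch minus its LOI: 1000 kg (the targets, summed, come to 1000 kg; versus the stated basis of 1000 kg — any gap is answer rounding).
Summing the batch: Σ batch = 1083 kg; LOI removed, Σ of batch·LOI: 82.72 kg; yield, glass over the total, = 92.36%.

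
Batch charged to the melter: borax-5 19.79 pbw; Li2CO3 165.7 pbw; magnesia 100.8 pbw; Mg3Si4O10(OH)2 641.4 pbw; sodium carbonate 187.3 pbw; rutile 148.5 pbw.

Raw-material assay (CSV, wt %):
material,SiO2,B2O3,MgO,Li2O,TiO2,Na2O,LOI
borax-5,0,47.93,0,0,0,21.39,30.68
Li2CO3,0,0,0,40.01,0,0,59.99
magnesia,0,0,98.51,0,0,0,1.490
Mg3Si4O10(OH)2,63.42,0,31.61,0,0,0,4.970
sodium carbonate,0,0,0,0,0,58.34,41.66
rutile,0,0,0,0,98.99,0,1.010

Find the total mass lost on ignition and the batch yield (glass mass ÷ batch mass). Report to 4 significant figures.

LOI loss = 218.4 pbw; glass = 1045 pbw; yield = 82.72%

Intermediates appear, with 4-significant-digit rounding, as written — the working math maintains full float precision at each step; every reported figure sees exactly one rounding; derived quantities (the six compositions, LOI, the yield, the totals, net glass mass) are computed from the batch weights on 1045 pbw of glass in exact precision as quoted within the problem or the answer.
Loss on ignition, line by line:
  borax-5: 19.79 × 0.3068 = 6.072 pbw
  Li2CO3: 165.7 × 0.5999 = 99.40 pbw
  magnesia: 100.8 × 0.01490 = 1.502 pbw
  Mg3Si4O10(OH)2: 641.4 × 0.04970 = 31.88 pbw
  sodium carbonate: 187.3 × 0.4166 = 78.03 pbw
  rutile: 148.5 × 0.01010 = 1.500 pbw
Total LOI = 218.4 pbw
Glass = batch − LOI = 1263 − 218.4 = 1045 pbw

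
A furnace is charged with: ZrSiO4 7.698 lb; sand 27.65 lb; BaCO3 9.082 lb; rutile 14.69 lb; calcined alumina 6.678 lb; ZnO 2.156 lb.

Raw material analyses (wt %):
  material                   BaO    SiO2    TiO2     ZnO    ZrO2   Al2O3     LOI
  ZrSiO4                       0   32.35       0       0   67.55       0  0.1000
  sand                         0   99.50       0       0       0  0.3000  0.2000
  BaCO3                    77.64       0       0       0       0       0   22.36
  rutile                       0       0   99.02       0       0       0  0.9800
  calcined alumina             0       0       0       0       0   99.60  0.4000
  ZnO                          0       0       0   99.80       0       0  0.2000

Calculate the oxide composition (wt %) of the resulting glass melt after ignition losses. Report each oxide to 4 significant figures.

Glass mass = 65.69 lb (batch 67.95 − LOI 2.269).
Composition: BaO 10.73%, SiO2 45.68%, TiO2 22.15%, ZnO 3.276%, ZrO2 7.917%, Al2O3 10.25%

Intermediates are shown, with 4-significant-digit rounding, between the steps — every computation maintains exact precision at every stage — each reported value is rounded only once; the derived quantities, including the yield, net glass mass, the six compositions, ignition loss, the totals, are re-derived using the weight values at 65.69 lb of glass in full precision, as given in problem or answer.
Delivered oxide masses:
  BaO: 9.082·0.7764 = 7.051 lb
  SiO2: 7.698·0.3235 + 27.65·0.9950 = 30.00 lb
  TiO2: 14.69·0.9902 = 14.55 lb
  ZnO: 2.156·0.9980 = 2.152 lb
  ZrO2: 7.698·0.6755 = 5.200 lb
  Al2O3: 27.65·0.003000 + 6.678·0.9960 = 6.734 lb
LOI: 7.698·0.001000 + 27.65·0.002000 + 9.082·0.2236 + 14.69·0.009800 + 6.678·0.004000 + 2.156·0.002000 = 2.269 lb
Glass mass = batch − LOI = 67.95 − 2.269 = 65.69 lb (equal to the oxide-mass sum)
wt % = 100 × oxide mass / glass mass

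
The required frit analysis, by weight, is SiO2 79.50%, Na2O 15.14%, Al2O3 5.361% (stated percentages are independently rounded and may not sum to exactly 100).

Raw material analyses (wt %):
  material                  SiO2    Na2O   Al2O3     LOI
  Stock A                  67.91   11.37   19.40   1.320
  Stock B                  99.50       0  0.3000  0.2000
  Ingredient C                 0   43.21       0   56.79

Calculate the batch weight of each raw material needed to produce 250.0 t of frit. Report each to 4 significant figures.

Batch per 250.0 t frit:
  Stock A: 66.70 t
  Stock B: 154.2 t
  Ingredient C: 70.04 t
Total batch = 290.9 t; LOI loss = 40.96 t; yield = 85.92%

Intermediates are printed with 4-significant-figure rounding within the worked lines — the whole derivation runs at full float precision in every operation — every reported result undergoes a single rounding; the derived quantities (the three compositions, LOI, net glass mass, yield, the totals) are rebuilt in full precision starting from the weights at 250.0 t of glass as set out in problem or answer.
Target masses of each oxide per 250.0 t frit:
  SiO2: 79.50% × 250.0 = 198.8 t
  Na2O: 15.14% × 250.0 = 37.85 t
  Al2O3: 5.361% × 250.0 = 13.40 t
Mass-balance tally per oxide with the batch weights as given, per the basis as stated (every target is met by its sum exact up to rounding of places):
  SiO2: 66.70·0.6791 + 154.2·0.9950 = 198.7 t (target 198.8 t)
  Na2O: 66.70·0.1137 + 70.04·0.4321 = 37.85 t (target 37.85 t)
  Al2O3: 66.70·0.1940 + 154.2·0.003000 = 13.40 t (target 13.40 t)
Glass-mass sanity pass: batch total minus LOI = 250.0 t (oxide target masses add up to 250.0 t; the stated basis being 250.0 t — a pure rounding effect).
Adding the batch up: Σ batch = 290.9 t; the LOI term Σ batch·LOI equals 40.96 t; as yield: glass ÷ batch → 85.92%.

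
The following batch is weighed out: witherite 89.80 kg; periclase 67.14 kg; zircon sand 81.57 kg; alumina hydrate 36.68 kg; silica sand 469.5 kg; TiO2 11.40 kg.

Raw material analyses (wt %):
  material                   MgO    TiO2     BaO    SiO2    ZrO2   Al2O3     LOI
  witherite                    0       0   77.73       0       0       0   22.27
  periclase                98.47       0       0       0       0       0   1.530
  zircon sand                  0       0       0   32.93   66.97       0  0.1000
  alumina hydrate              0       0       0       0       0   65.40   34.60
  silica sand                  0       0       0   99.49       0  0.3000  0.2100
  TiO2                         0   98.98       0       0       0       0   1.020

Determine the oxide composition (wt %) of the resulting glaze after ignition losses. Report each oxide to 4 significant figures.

Rounding to 4 significant figures extends to each working value as shown — full float precision is kept throughout — each reported value takes exactly one rounding. All derived quantities, including yield, net glass mass, LOI, the totals, six oxide percentages, are recomputed from the batch weights on 721.2 kg of glass in full precision as set out in either problem or answer.
Oxide masses out of the charge:
  MgO: 67.14·0.9847 = 66.11 kg
  TiO2: 11.40·0.9898 = 11.28 kg
  BaO: 89.80·0.7773 = 69.80 kg
  SiO2: 81.57·0.3293 + 469.5·0.9949 = 494.0 kg
  ZrO2: 81.57·0.6697 = 54.63 kg
  Al2O3: 36.68·0.6540 + 469.5·0.003000 = 25.40 kg
LOI: 89.80·0.2227 + 67.14·0.01530 + 81.57·0.001000 + 36.68·0.3460 + 469.5·0.002100 + 11.40·0.01020 = 34.90 kg
Glass = total batch minus LOI = 756.1 − 34.90 = 721.2 kg (= Σ oxide masses)
wt % = 100 × oxide mass / glass mass

Glass mass = 721.2 kg (batch 756.1 − LOI 34.90).
Composition: MgO 9.167%, TiO2 1.565%, BaO 9.679%, SiO2 68.49%, ZrO2 7.575%, Al2O3 3.522%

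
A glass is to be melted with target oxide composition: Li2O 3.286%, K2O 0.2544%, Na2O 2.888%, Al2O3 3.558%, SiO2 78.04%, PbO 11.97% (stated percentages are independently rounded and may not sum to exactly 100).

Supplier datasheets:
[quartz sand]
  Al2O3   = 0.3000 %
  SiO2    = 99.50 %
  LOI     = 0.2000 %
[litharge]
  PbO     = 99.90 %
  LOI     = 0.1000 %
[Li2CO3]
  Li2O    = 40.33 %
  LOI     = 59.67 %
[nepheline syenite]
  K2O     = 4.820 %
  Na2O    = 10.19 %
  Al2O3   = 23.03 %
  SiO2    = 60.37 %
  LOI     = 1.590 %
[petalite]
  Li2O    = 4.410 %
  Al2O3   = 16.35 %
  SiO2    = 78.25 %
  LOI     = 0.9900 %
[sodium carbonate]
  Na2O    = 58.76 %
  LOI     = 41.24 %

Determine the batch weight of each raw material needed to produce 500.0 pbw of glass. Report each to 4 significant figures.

In-progress results appear rounded off to 4 significant figures across the worked steps; the whole derivation runs at full precision at every stage; every reported value is rounded a single time; all derived quantities are rebuilt starting from the weights for 500.0 pbw of glass at full precision (totals, ignition loss, yield, six oxide percentages, glass mass), exactly as printed in the question or the answer.
Target masses of each oxide per 500.0 pbw glass:
  Li2O: 3.286% × 500.0 = 16.43 pbw
  K2O: 0.2544% × 500.0 = 1.272 pbw
  Na2O: 2.888% × 500.0 = 14.44 pbw
  Al2O3: 3.558% × 500.0 = 17.79 pbw
  SiO2: 78.04% × 500.0 = 390.2 pbw
  PbO: 11.97% × 500.0 = 59.85 pbw
Checking each oxide sum given the weights on record, versus the basis set out (oxide sums agree with the targets given rounding of the digits):
  Li2O: 33.56·0.4033 + 65.68·0.04410 = 16.43 pbw (target 16.43 pbw)
  K2O: 26.39·0.04820 = 1.272 pbw (target 1.272 pbw)
  Na2O: 26.39·0.1019 + 20.00·0.5876 = 14.44 pbw (target 14.44 pbw)
  Al2O3: 324.5·0.003000 + 26.39·0.2303 + 65.68·0.1635 = 17.79 pbw (target 17.79 pbw)
  SiO2: 324.5·0.9950 + 26.39·0.6037 + 65.68·0.7825 = 390.2 pbw (target 390.2 pbw)
  PbO: 59.91·0.9990 = 59.85 pbw (target 59.85 pbw)
The glass-mass cross-check: whole batch net of LOI = 500.0 pbw (the Σ of target masses is 500.0 pbw; the stated basis being 500.0 pbw — rounding explains the deltas).
Total batch = Σ batch = 530.0 pbw; the LOI term Σ batch·LOI equals 30.05 pbw; the yield ratio, glass ÷ batch: 94.33%.

Batch per 500.0 pbw glass:
  quartz sand: 324.5 pbw
  litharge: 59.91 pbw
  Li2CO3: 33.56 pbw
  nepheline syenite: 26.39 pbw
  petalite: 65.68 pbw
  sodium carbonate: 20.00 pbw
Total batch = 530.0 pbw; LOI loss = 30.05 pbw; yield = 94.33%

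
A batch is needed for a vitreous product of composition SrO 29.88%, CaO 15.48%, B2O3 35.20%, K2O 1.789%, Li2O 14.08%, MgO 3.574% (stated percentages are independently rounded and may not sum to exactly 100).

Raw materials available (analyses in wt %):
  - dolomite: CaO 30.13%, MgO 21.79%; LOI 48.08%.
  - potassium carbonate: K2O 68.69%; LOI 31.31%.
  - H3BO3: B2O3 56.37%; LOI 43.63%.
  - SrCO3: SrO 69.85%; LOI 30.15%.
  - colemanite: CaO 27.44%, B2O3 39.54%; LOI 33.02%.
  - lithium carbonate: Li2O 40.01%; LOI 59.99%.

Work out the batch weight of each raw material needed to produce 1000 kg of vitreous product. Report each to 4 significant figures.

Full precision is held from first step to last; values along the way are printed (rounded to 4 significant digits) alongside each step — a single rounding produces every reported result — the derived quantities, which include the yield, totals, six oxide percentages, net glass mass, LOI, are rebuilt in exact precision, as quoted within question or answer, from the batch weights per 1000 kg of glass.
Target masses of each oxide per 1000 kg vitreous product:
  SrO: 29.88% × 1000 = 298.8 kg
  CaO: 15.48% × 1000 = 154.8 kg
  B2O3: 35.20% × 1000 = 352.0 kg
  K2O: 1.789% × 1000 = 17.89 kg
  Li2O: 14.08% × 1000 = 140.8 kg
  MgO: 3.574% × 1000 = 35.74 kg
Oxide-by-oxide audit working from each reported weight, versus the basis set out (each sum matches its target mass up to rounding of the answer):
  SrO: 427.8·0.6985 = 298.8 kg (target 298.8 kg)
  CaO: 164.0·0.3013 + 384.0·0.2744 = 154.8 kg (target 154.8 kg)
  B2O3: 355.1·0.5637 + 384.0·0.3954 = 352.0 kg (target 352.0 kg)
  K2O: 26.04·0.6869 = 17.89 kg (target 17.89 kg)
  Li2O: 351.9·0.4001 = 140.8 kg (target 140.8 kg)
  MgO: 164.0·0.2179 = 35.74 kg (target 35.74 kg)
Glass-mass sanity pass: total charge less LOI = 1000 kg (the Σ of target masses is 1000 kg; the stated basis being 1000 kg — rounding explains the deltas).
Batch total: Σ batch = 1709 kg; LOI loss = Σ batch·LOI = 708.8 kg; yield, glass over the total, = 58.52%.

Batch per 1000 kg vitreous product:
  dolomite: 164.0 kg
  potassium carbonate: 26.04 kg
  H3BO3: 355.1 kg
  SrCO3: 427.8 kg
  colemanite: 384.0 kg
  lithium carbonate: 351.9 kg
Total batch = 1709 kg; LOI loss = 708.8 kg; yield = 58.52%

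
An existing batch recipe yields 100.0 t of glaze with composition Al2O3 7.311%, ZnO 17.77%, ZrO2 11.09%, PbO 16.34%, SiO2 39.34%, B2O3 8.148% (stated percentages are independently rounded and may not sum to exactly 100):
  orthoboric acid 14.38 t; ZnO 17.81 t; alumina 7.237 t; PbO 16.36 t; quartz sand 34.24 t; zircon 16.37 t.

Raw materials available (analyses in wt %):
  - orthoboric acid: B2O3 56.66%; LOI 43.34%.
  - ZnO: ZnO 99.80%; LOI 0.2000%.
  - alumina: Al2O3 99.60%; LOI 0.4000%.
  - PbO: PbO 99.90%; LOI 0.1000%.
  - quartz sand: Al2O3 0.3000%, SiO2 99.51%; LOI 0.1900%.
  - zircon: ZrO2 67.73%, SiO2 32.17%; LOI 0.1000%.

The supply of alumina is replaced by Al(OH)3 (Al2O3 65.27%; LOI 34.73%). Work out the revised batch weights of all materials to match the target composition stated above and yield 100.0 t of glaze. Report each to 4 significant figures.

Revised batch per 100.0 t glaze:
  orthoboric acid: 14.38 t
  ZnO: 17.81 t
  Al(OH)3: 11.04 t
  PbO: 16.36 t
  quartz sand: 34.24 t
  zircon: 16.37 t
Total batch = 110.2 t; LOI loss = 10.20 t

In-progress results are shown, rounded to 4 significant figures, across the worked steps. The working math keeps full precision throughout — every reported result takes a single rounding — the derived quantities, including totals, yield, glass mass, six oxide percentages, ignition loss, are re-derived starting from the weights on 100.0 t of glass at full float precision exactly as printed in problem or answer.
Per-oxide target masses for 100.0 t glaze:
  Al2O3: 7.311% × 100.0 = 7.311 t
  ZnO: 17.77% × 100.0 = 17.77 t
  ZrO2: 11.09% × 100.0 = 11.09 t
  PbO: 16.34% × 100.0 = 16.34 t
  SiO2: 39.34% × 100.0 = 39.34 t
  B2O3: 8.148% × 100.0 = 8.148 t
Mass-balance tally per oxide using the reported weights, per the basis as stated (each sum matches its target mass exact up to rounding of places):
  Al2O3: 11.04·0.6527 + 34.24·0.003000 = 7.309 t (target 7.311 t)
  ZnO: 17.81·0.9980 = 17.77 t (target 17.77 t)
  ZrO2: 16.37·0.6773 = 11.09 t (target 11.09 t)
  PbO: 16.36·0.9990 = 16.34 t (target 16.34 t)
  SiO2: 34.24·0.9951 + 16.37·0.3217 = 39.34 t (target 39.34 t)
  B2O3: 14.38·0.5666 = 8.148 t (target 8.148 t)
Glass-mass bookkeeping: total batch − LOI = 100.0 t (per-oxide target masses sum to 100.0 t; versus the stated basis of 100.0 t — rounding explains the deltas).
Batch grand total — Σ batch = 110.2 t; LOI removed, Σ of batch·LOI: 10.20 t; yield: glass divided by total = 90.74%.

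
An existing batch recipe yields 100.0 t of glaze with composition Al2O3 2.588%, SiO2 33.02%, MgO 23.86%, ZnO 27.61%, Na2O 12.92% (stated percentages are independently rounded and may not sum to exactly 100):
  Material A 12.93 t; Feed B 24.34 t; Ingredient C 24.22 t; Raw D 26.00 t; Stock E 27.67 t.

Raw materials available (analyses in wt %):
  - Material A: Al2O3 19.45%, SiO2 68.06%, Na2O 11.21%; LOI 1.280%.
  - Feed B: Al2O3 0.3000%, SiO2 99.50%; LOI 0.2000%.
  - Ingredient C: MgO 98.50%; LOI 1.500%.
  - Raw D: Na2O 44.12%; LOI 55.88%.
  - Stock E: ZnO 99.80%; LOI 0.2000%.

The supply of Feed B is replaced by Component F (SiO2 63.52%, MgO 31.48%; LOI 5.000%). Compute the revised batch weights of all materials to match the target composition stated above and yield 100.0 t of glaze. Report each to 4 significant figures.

Mid-chain values appear, rounded to 4 significant figures, in the working. Full precision is kept in all steps. Each reported value is rounded only once — all derived quantities are recomputed at full float precision (five oxide percentages, LOI, the yield, glass mass, the totals) from the batch weights per 100.0 t of glass, exactly as shown in the problem or answer text.
Per-oxide target masses for 100.0 t glaze:
  Al2O3: 2.588% × 100.0 = 2.588 t
  SiO2: 33.02% × 100.0 = 33.02 t
  MgO: 23.86% × 100.0 = 23.86 t
  ZnO: 27.61% × 100.0 = 27.61 t
  Na2O: 12.92% × 100.0 = 12.92 t
Sums-versus-targets review using the reported weights, relative to the basis at hand (target by target, the sums agree modulo rounding of the values):
  Al2O3: 13.31·0.1945 = 2.589 t (target 2.588 t)
  SiO2: 13.31·0.6806 + 37.73·0.6352 = 33.02 t (target 33.02 t)
  MgO: 37.73·0.3148 + 12.17·0.9850 = 23.86 t (target 23.86 t)
  ZnO: 27.67·0.9980 = 27.61 t (target 27.61 t)
  Na2O: 13.31·0.1121 + 25.90·0.4412 = 12.92 t (target 12.92 t)
The glass-mass cross-check: batch Σ − ignition loss = 100.0 t (oxide target masses add up to 100.0 t; the stated basis being 100.0 t — gaps are rounding artifacts).
Total batch = Σ batch = 116.8 t; Σ batch·LOI gives LOI loss = 16.77 t; yield, glass over the total, = 85.64%.

Revised batch per 100.0 t glaze:
  Material A: 13.31 t
  Component F: 37.73 t
  Ingredient C: 12.17 t
  Raw D: 25.90 t
  Stock E: 27.67 t
Total batch = 116.8 t; LOI loss = 16.77 t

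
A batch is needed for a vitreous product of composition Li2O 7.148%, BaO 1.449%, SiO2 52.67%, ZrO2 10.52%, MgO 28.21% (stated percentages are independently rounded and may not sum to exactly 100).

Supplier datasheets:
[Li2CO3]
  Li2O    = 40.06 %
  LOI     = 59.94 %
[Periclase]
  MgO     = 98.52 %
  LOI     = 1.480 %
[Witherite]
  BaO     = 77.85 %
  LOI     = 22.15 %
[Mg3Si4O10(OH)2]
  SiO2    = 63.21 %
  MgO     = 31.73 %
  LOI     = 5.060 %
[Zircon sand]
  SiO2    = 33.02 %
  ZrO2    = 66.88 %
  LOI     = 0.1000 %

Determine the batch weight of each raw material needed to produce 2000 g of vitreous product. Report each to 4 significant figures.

Batch per 2000 g vitreous product:
  Li2CO3: 356.9 g
  Periclase: 88.88 g
  Witherite: 37.23 g
  Mg3Si4O10(OH)2: 1502 g
  Zircon sand: 314.6 g
Total batch = 2300 g; LOI loss = 299.8 g; yield = 86.96%

Every computation holds full precision end to end — mid-chain values are printed, rounded to 4 significant digits, when written out. Every reported number is rounded just once; derived quantities (the yield, ignition loss, the five compositions, net glass mass, the totals) are rebuilt at full precision starting from the weights on 2000 g of glass as quoted within either problem or answer.
Target oxide masses per 2000 g vitreous product:
  Li2O: 7.148% × 2000 = 143.0 g
  BaO: 1.449% × 2000 = 28.98 g
  SiO2: 52.67% × 2000 = 1053 g
  ZrO2: 10.52% × 2000 = 210.4 g
  MgO: 28.21% × 2000 = 564.2 g
A balance pass over the oxides, given the weights on record, for the quoted basis mass (oxide sums agree with the targets within answer rounding):
  Li2O: 356.9·0.4006 = 143.0 g (target 143.0 g)
  BaO: 37.23·0.7785 = 28.98 g (target 28.98 g)
  SiO2: 1502·0.6321 + 314.6·0.3302 = 1053 g (target 1053 g)
  ZrO2: 314.6·0.6688 = 210.4 g (target 210.4 g)
  MgO: 88.88·0.9852 + 1502·0.3173 = 564.1 g (target 564.2 g)
Consistency of the glass mass: whole batch net of LOI = 2000 g (per-oxide target masses sum to 2000 g; the stated basis being 2000 g — any gap is answer rounding).
Batch total: Σ batch = 2300 g; ignition loss, Σ(batch × LOI) = 299.8 g; yield: glass divided by total = 86.96%.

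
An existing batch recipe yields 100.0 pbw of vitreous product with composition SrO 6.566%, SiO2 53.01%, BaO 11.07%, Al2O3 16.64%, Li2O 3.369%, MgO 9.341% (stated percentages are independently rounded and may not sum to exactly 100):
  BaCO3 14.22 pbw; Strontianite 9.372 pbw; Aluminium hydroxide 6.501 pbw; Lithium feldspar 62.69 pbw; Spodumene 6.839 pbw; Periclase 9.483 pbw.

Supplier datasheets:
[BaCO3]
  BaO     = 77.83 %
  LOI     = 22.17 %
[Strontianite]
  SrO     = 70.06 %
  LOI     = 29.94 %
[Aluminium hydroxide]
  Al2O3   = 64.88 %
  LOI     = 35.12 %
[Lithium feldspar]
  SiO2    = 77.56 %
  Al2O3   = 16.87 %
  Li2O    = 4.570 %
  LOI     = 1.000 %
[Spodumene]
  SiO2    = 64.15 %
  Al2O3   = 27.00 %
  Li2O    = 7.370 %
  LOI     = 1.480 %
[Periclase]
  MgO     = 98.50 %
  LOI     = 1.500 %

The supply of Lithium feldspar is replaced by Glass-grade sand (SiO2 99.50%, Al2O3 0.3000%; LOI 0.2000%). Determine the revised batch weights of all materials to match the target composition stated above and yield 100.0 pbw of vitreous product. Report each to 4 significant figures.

Revised batch per 100.0 pbw vitreous product:
  BaCO3: 14.22 pbw
  Strontianite: 9.372 pbw
  Aluminium hydroxide: 6.514 pbw
  Glass-grade sand: 23.80 pbw
  Spodumene: 45.71 pbw
  Periclase: 9.483 pbw
Total batch = 109.1 pbw; LOI loss = 9.113 pbw

All arithmetic maintains exact precision through the solve — mid-chain values are printed rounded off to 4 significant figures in the printout. Every reported value undergoes a single rounding. All derived quantities (six oxide percentages, glass mass, LOI, the totals, the yield) are carried in exact precision from the weighed amounts at 100.0 pbw of glass, as they appear in question or answer.
Target masses of each oxide per 100.0 pbw vitreous product:
  SrO: 6.566% × 100.0 = 6.566 pbw
  SiO2: 53.01% × 100.0 = 53.01 pbw
  BaO: 11.07% × 100.0 = 11.07 pbw
  Al2O3: 16.64% × 100.0 = 16.64 pbw
  Li2O: 3.369% × 100.0 = 3.369 pbw
  MgO: 9.341% × 100.0 = 9.341 pbw
A balance pass over the oxides, from the weights as reported, versus the basis set out (delivered sums recover each target exact up to rounding of places):
  SrO: 9.372·0.7006 = 6.566 pbw (target 6.566 pbw)
  SiO2: 23.80·0.9950 + 45.71·0.6415 = 53.00 pbw (target 53.01 pbw)
  BaO: 14.22·0.7783 = 11.07 pbw (target 11.07 pbw)
  Al2O3: 6.514·0.6488 + 23.80·0.003000 + 45.71·0.2700 = 16.64 pbw (target 16.64 pbw)
  Li2O: 45.71·0.07370 = 3.369 pbw (target 3.369 pbw)
  MgO: 9.483·0.9850 = 9.341 pbw (target 9.341 pbw)
Consistency of the glass mass: Σ batch − LOI loss = 99.99 pbw (per-oxide target masses sum to 100.0 pbw; basis as stated: 100.0 pbw — deltas are rounding alone).
Summing the batch: Σ batch = 109.1 pbw; ignition loss, Σ(batch × LOI) = 9.113 pbw; glass ÷ batch gives a yield of 91.65%.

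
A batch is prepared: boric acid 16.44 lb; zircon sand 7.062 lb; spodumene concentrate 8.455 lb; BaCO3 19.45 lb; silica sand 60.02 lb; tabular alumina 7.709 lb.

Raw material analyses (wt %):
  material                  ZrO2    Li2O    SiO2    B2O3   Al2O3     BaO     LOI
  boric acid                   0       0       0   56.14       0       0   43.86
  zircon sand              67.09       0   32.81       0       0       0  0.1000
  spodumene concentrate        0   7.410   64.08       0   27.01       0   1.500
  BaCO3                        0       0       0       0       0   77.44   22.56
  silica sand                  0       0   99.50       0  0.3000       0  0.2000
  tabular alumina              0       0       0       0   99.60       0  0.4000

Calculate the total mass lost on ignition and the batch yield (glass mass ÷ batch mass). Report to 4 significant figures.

In-progress results appear, with 4-significant-figure rounding, alongside each step. The working math holds full float precision end to end; every reported value receives exactly one rounding. All derived quantities, which include the six compositions, LOI, the yield, totals, net glass mass, are carried at full precision, as set out in the question or the answer, using the weight values per 107.3 lb of glass.
Material-by-material LOI:
  boric acid: 16.44 × 0.4386 = 7.211 lb
  zircon sand: 7.062 × 0.001000 = 0.007062 lb
  spodumene concentrate: 8.455 × 0.01500 = 0.1268 lb
  BaCO3: 19.45 × 0.2256 = 4.388 lb
  silica sand: 60.02 × 0.002000 = 0.1200 lb
  tabular alumina: 7.709 × 0.004000 = 0.03084 lb
Total LOI = 11.88 lb
Glass = batch − LOI = 119.1 − 11.88 = 107.3 lb

LOI loss = 11.88 lb; glass = 107.3 lb; yield = 90.03%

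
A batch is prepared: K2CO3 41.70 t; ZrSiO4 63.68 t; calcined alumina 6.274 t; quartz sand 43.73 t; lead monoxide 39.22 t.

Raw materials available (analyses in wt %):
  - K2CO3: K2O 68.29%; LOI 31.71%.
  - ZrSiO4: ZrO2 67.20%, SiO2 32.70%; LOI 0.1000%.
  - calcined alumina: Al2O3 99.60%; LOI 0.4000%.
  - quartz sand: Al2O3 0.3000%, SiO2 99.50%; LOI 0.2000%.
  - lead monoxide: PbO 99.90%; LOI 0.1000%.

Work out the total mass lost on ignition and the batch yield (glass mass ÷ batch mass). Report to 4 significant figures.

LOI loss = 13.44 t; glass = 181.2 t; yield = 93.09%

Mid-chain values are rounded to four significant figures when displayed — all internal work runs at full float precision at all times; each reported figure receives exactly one rounding. The derived quantities (the yield, LOI, five oxide percentages, net glass mass, totals) are carried at full precision using the weight values on 181.2 t of glass, as quoted within problem or answer.
Loss on ignition, line by line:
  K2CO3: 41.70 × 0.3171 = 13.22 t
  ZrSiO4: 63.68 × 0.001000 = 0.06368 t
  calcined alumina: 6.274 × 0.004000 = 0.02510 t
  quartz sand: 43.73 × 0.002000 = 0.08746 t
  lead monoxide: 39.22 × 0.001000 = 0.03922 t
Total LOI = 13.44 t
Glass = batch − LOI = 194.6 − 13.44 = 181.2 t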